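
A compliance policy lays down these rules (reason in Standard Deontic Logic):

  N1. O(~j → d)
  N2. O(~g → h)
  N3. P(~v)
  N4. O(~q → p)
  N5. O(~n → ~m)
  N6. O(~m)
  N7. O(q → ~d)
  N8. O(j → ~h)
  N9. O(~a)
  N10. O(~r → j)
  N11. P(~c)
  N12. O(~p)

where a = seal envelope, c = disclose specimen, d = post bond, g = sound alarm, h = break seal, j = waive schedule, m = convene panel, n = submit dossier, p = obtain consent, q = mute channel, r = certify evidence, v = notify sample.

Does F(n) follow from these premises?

Premise 5 is O(~n → ~m); even if O(~m) held, inferring O(~n) would be affirming the consequent — invalid.
No other premise forces O(~n). An ideal world satisfying every premise can still have n true, so F(n) is not derivable.

No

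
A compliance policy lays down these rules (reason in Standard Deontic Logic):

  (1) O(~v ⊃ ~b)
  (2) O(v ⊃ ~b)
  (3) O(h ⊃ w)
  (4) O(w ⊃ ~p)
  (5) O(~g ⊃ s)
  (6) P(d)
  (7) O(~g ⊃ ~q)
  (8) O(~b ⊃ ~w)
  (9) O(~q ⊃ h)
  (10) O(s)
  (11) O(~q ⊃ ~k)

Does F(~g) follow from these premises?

Yes

By case analysis on v: premise 2 gives O(v ⊃ ~b) and premise 1 gives O(~v ⊃ ~b), so O(~b) either way.
From O(~b) and premise 8, O(~b ⊃ ~w), we obtain O(~w).
The contrapositive of premise 3 (O(h ⊃ w)) is O(~w ⊃ ~h), and O(~w) is already established, so O(~h).
The contrapositive of premise 9 (O(~q ⊃ h)) is O(~h ⊃ q), and O(~h) is already established, so O(q).
Premise 7, O(~g ⊃ ~q), contraposes to O(q ⊃ g); with O(q) we get O(g).
Premises 4, 5, 6, 10, 11 do not contribute to this derivation.
So O(g) holds, i.e. F(~g). The claim follows.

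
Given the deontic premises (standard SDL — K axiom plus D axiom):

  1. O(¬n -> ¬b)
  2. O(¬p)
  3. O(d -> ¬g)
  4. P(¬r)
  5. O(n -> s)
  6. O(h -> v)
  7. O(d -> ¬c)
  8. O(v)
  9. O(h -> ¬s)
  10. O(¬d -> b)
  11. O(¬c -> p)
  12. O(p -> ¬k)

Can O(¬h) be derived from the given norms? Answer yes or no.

Premise 2 states O(¬p) outright.
Premise 11 is O(¬c -> p); contrapositively O(¬p -> c). Since O(¬p) holds, K gives O(c).
Premise 7, O(d -> ¬c), contraposes to O(c -> ¬d); with O(c) we get O(¬d).
Applying K to premise 10 (O(¬d -> b)) and O(¬d) yields O(b).
Premise 1, O(¬n -> ¬b), contraposes to O(b -> n); with O(b) we get O(n).
From O(n) and premise 5, O(n -> s), we obtain O(s).
The contrapositive of premise 9 (O(h -> ¬s)) is O(s -> ¬h), and O(s) is already established, so O(¬h).
Premises 3, 4, 6, 8, 12 do not contribute to this derivation.
So O(¬h) follows.

Yes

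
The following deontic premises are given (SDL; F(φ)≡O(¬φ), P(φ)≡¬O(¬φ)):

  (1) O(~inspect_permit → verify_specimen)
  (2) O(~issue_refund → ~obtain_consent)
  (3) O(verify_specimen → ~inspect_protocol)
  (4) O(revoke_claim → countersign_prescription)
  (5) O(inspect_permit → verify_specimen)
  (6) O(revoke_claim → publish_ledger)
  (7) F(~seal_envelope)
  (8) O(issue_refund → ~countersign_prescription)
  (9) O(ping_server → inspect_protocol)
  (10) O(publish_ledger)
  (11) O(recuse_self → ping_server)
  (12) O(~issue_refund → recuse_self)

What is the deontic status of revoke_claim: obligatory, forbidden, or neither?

Forbidden

Premises 1 and 5 are O(~inspect_permit → verify_specimen) and O(inspect_permit → verify_specimen); every ideal world satisfies ~inspect_permit or inspect_permit, so in either case verify_specimen holds — hence O(verify_specimen).
Applying K to premise 3 (O(verify_specimen → ~inspect_protocol)) and O(verify_specimen) yields O(~inspect_protocol).
The contrapositive of premise 9 (O(ping_server → inspect_protocol)) is O(~inspect_protocol → ~ping_server), and O(~inspect_protocol) is already established, so O(~ping_server).
Premise 11, O(recuse_self → ping_server), contraposes to O(~ping_server → ~recuse_self); with O(~ping_server) we get O(~recuse_self).
The contrapositive of premise 12 (O(~issue_refund → recuse_self)) is O(~recuse_self → issue_refund), and O(~recuse_self) is already established, so O(issue_refund).
Applying K to premise 8 (O(issue_refund → ~countersign_prescription)) and O(issue_refund) yields O(~countersign_prescription).
The contrapositive of premise 4 (O(revoke_claim → countersign_prescription)) is O(~countersign_prescription → ~revoke_claim), and O(~countersign_prescription) is already established, so O(~revoke_claim).
Premises 2, 6, 7, 10 do not contribute to this derivation.
Thus O(~revoke_claim), which is F(revoke_claim): revoke_claim is forbidden.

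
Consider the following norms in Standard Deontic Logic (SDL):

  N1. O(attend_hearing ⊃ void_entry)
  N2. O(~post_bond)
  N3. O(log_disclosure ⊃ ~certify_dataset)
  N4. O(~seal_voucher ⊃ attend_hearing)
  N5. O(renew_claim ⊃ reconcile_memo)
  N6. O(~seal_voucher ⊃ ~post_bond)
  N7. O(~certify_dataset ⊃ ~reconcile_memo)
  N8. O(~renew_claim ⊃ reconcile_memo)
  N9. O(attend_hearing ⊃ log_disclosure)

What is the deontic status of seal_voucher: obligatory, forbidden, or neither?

Obligatory

Premises 5 and 8 are O(renew_claim ⊃ reconcile_memo) and O(~renew_claim ⊃ reconcile_memo); every ideal world satisfies renew_claim or ~renew_claim, so in either case reconcile_memo holds — hence O(reconcile_memo).
Premise 7, O(~certify_dataset ⊃ ~reconcile_memo), contraposes to O(reconcile_memo ⊃ certify_dataset); with O(reconcile_memo) we get O(certify_dataset).
Premise 3 is O(log_disclosure ⊃ ~certify_dataset); contrapositively O(certify_dataset ⊃ ~log_disclosure). Since O(certify_dataset) holds, K gives O(~log_disclosure).
Premise 9, O(attend_hearing ⊃ log_disclosure), contraposes to O(~log_disclosure ⊃ ~attend_hearing); with O(~log_disclosure) we get O(~attend_hearing).
The contrapositive of premise 4 (O(~seal_voucher ⊃ attend_hearing)) is O(~attend_hearing ⊃ seal_voucher), and O(~attend_hearing) is already established, so O(seal_voucher).
Premises 1, 2, 6 do not contribute to this derivation.
Hence seal_voucher is obligatory.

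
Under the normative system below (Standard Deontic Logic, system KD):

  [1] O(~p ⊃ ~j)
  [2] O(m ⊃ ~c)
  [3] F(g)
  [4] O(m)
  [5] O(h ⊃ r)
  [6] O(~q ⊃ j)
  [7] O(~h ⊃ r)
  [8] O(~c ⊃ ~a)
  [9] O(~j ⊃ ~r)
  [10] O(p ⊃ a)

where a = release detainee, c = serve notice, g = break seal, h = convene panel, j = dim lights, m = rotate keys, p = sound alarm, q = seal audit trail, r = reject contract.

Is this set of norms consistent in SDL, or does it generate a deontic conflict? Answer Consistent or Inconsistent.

Inconsistent

Premises 5 and 7 are O(h ⊃ r) and O(~h ⊃ r); every ideal world satisfies h or ~h, so in either case r holds — hence O(r).
Premise 9 is O(~j ⊃ ~r); contrapositively O(r ⊃ j). Since O(r) holds, K gives O(j).
The contrapositive of premise 1 (O(~p ⊃ ~j)) is O(j ⊃ p), and O(j) is already established, so O(p).
From O(p) and premise 10, O(p ⊃ a), we obtain O(a).
The contrapositive of premise 8 (O(~c ⊃ ~a)) is O(a ⊃ c), and O(a) is already established, so O(c).
The contrapositive of premise 2 (O(m ⊃ ~c)) is O(c ⊃ ~m), and O(c) is already established, so O(~m).
Yet premise 4 states O(m).
We now have both O(~m) and O(m) — m is simultaneously obligatory and forbidden, violating the D-axiom.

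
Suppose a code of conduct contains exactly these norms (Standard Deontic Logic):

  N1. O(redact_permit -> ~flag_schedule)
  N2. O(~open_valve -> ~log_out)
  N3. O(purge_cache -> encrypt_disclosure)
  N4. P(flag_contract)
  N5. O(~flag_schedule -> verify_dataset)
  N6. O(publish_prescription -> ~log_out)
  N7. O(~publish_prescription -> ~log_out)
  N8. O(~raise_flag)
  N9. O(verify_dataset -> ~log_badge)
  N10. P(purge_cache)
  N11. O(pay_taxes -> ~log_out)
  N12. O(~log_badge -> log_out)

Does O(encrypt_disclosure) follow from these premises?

Premise 3 is O(purge_cache -> encrypt_disclosure), but O(purge_cache) is not derivable from the premises (the permission P(purge_cache) asserts only ~O(~purge_cache), not O(purge_cache)), so it does not yield O(encrypt_disclosure).
No other premise forces O(encrypt_disclosure). An ideal world satisfying every premise can still have encrypt_disclosure false, so O(encrypt_disclosure) is not derivable.

No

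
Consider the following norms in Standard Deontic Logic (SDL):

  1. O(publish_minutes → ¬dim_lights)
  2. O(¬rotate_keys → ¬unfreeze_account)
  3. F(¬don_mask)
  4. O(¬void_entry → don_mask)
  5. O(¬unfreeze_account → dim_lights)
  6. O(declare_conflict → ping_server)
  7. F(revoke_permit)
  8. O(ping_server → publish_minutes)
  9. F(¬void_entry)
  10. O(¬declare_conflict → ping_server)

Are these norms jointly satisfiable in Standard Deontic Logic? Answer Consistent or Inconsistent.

Consistent

Premise 4 is O(¬void_entry → don_mask); even if O(don_mask) held, inferring O(¬void_entry) would be affirming the consequent — invalid.
So O(¬void_entry) is not derivable, and the apparent clash with O(void_entry) does not arise.
A world satisfying every obligation exists (e.g. declare_conflict=false, dim_lights=false, don_mask=true, ping_server=true, publish_minutes=true, revoke_permit=false, rotate_keys=true, unfreeze_account=true, void_entry=true); no atom is both obligatory and forbidden, so the set is consistent.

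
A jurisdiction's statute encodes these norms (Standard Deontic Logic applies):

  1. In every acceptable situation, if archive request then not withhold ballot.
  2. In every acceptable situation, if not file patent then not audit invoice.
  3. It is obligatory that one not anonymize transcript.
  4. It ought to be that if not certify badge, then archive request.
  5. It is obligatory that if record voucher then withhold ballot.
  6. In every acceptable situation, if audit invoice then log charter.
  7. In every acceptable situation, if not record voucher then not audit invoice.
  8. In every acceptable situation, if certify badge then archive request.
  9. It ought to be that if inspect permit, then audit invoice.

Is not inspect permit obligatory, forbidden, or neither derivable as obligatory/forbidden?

Obligatory

Premises 8 and 4 are O(certify_badge → archive_request) and O(¬certify_badge → archive_request); every ideal world satisfies certify_badge or ¬certify_badge, so in either case archive_request holds — hence O(archive_request).
Applying K to premise 1 (O(archive_request → ¬withhold_ballot)) and O(archive_request) yields O(¬withhold_ballot).
The contrapositive of premise 5 (O(record_voucher → withhold_ballot)) is O(¬withhold_ballot → ¬record_voucher), and O(¬withhold_ballot) is already established, so O(¬record_voucher).
With premise 7, O(¬record_voucher → ¬audit_invoice), the K-axiom yields O(¬audit_invoice).
The contrapositive of premise 9 (O(inspect_permit → audit_invoice)) is O(¬audit_invoice → ¬inspect_permit), and O(¬audit_invoice) is already established, so O(¬inspect_permit).
Premises 2, 3, 6 do not contribute to this derivation.
Hence ¬inspect_permit is obligatory.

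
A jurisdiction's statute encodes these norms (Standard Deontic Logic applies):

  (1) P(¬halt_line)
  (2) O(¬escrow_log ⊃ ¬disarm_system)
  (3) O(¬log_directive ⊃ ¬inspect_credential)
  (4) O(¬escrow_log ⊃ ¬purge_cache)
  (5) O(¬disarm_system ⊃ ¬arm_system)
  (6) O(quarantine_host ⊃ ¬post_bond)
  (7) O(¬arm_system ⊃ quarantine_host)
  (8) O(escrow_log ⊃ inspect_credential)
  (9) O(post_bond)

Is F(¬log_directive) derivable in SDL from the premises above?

Yes

Premise 9 gives O(post_bond).
The contrapositive of premise 6 (O(quarantine_host ⊃ ¬post_bond)) is O(post_bond ⊃ ¬quarantine_host), and O(post_bond) is already established, so O(¬quarantine_host).
Premise 7 is O(¬arm_system ⊃ quarantine_host); contrapositively O(¬quarantine_host ⊃ arm_system). Since O(¬quarantine_host) holds, K gives O(arm_system).
Premise 5, O(¬disarm_system ⊃ ¬arm_system), contraposes to O(arm_system ⊃ disarm_system); with O(arm_system) we get O(disarm_system).
Premise 2 is O(¬escrow_log ⊃ ¬disarm_system); contrapositively O(disarm_system ⊃ escrow_log). Since O(disarm_system) holds, K gives O(escrow_log).
With premise 8, O(escrow_log ⊃ inspect_credential), the K-axiom yields O(inspect_credential).
The contrapositive of premise 3 (O(¬log_directive ⊃ ¬inspect_credential)) is O(inspect_credential ⊃ log_directive), and O(inspect_credential) is already established, so O(log_directive).
Premises 1, 4 do not contribute to this derivation.
So O(log_directive) holds, i.e. F(¬log_directive). The claim follows.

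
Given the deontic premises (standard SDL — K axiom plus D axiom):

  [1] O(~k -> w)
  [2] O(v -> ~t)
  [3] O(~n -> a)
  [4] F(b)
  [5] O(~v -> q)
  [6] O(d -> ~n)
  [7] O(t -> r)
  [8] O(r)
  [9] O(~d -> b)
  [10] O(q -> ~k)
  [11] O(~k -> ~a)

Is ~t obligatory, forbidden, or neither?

F(b) at premise 4 means O(~b).
Premise 9 is O(~d -> b); contrapositively O(~b -> d). Since O(~b) holds, K gives O(d).
Applying K to premise 6 (O(d -> ~n)) and O(d) yields O(~n).
From O(~n) and premise 3, O(~n -> a), we obtain O(a).
Premise 11 is O(~k -> ~a); contrapositively O(a -> k). Since O(a) holds, K gives O(k).
Premise 10, O(q -> ~k), contraposes to O(k -> ~q); with O(k) we get O(~q).
Premise 5, O(~v -> q), contraposes to O(~q -> v); with O(~q) we get O(v).
With premise 2, O(v -> ~t), the K-axiom yields O(~t).
Premises 1, 7, 8 do not contribute to this derivation.
Hence ~t is obligatory.

Obligatory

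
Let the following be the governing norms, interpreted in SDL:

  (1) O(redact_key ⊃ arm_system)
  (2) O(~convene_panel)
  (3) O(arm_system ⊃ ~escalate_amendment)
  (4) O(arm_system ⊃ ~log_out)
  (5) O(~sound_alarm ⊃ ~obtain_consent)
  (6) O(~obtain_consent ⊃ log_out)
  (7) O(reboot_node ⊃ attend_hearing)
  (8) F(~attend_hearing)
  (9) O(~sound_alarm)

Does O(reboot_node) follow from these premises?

Premise 7 is O(reboot_node ⊃ attend_hearing); even if O(attend_hearing) held, inferring O(reboot_node) would be affirming the consequent — invalid.
No other premise forces O(reboot_node). An ideal world satisfying every premise can still have reboot_node false, so O(reboot_node) is not derivable.

No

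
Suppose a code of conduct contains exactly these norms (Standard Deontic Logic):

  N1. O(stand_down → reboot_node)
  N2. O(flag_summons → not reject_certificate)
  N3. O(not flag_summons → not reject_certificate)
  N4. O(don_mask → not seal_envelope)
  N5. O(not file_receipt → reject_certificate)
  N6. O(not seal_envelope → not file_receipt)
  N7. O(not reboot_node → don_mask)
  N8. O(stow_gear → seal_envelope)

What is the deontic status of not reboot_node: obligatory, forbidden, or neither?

Forbidden

Premises 2 and 3 are O(flag_summons → not reject_certificate) and O(not flag_summons → not reject_certificate); every ideal world satisfies flag_summons or not flag_summons, so in either case not reject_certificate holds — hence O(not reject_certificate).
Premise 5 is O(not file_receipt → reject_certificate); contrapositively O(not reject_certificate → file_receipt). Since O(not reject_certificate) holds, K gives O(file_receipt).
Premise 6, O(not seal_envelope → not file_receipt), contraposes to O(file_receipt → seal_envelope); with O(file_receipt) we get O(seal_envelope).
The contrapositive of premise 4 (O(don_mask → not seal_envelope)) is O(seal_envelope → not don_mask), and O(seal_envelope) is already established, so O(not don_mask).
The contrapositive of premise 7 (O(not reboot_node → don_mask)) is O(not don_mask → reboot_node), and O(not don_mask) is already established, so O(reboot_node).
Premises 1, 8 do not contribute to this derivation.
Thus O(reboot_node), which is F(not reboot_node): not reboot_node is forbidden.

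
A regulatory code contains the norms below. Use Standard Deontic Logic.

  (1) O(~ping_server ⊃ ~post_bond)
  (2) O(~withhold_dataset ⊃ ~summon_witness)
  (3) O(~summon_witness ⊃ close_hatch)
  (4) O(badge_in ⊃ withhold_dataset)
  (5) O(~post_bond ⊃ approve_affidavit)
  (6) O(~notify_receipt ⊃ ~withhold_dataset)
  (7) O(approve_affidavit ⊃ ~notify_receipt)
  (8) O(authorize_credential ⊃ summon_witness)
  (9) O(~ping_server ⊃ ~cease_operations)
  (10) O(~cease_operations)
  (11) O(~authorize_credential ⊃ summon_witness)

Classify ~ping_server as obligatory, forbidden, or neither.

Premises 8 and 11 are O(authorize_credential ⊃ summon_witness) and O(~authorize_credential ⊃ summon_witness); every ideal world satisfies authorize_credential or ~authorize_credential, so in either case summon_witness holds — hence O(summon_witness).
Premise 2 is O(~withhold_dataset ⊃ ~summon_witness); contrapositively O(summon_witness ⊃ withhold_dataset). Since O(summon_witness) holds, K gives O(withhold_dataset).
Premise 6, O(~notify_receipt ⊃ ~withhold_dataset), contraposes to O(withhold_dataset ⊃ notify_receipt); with O(withhold_dataset) we get O(notify_receipt).
The contrapositive of premise 7 (O(approve_affidavit ⊃ ~notify_receipt)) is O(notify_receipt ⊃ ~approve_affidavit), and O(notify_receipt) is already established, so O(~approve_affidavit).
Premise 5 is O(~post_bond ⊃ approve_affidavit); contrapositively O(~approve_affidavit ⊃ post_bond). Since O(~approve_affidavit) holds, K gives O(post_bond).
The contrapositive of premise 1 (O(~ping_server ⊃ ~post_bond)) is O(post_bond ⊃ ping_server), and O(post_bond) is already established, so O(ping_server).
Premises 3, 4, 9, 10 do not contribute to this derivation.
Thus O(ping_server), which is F(~ping_server): ~ping_server is forbidden.

Forbidden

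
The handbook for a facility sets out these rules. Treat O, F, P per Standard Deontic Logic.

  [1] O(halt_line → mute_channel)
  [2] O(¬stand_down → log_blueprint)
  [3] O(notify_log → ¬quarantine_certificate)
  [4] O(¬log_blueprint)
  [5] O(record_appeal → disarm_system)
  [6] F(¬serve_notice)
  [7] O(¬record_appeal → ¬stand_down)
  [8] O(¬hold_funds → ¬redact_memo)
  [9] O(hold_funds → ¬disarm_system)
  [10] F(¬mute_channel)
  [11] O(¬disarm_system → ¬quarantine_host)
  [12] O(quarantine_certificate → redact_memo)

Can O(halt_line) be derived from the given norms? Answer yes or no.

No

Premise 1 is O(halt_line → mute_channel); even if O(mute_channel) held, inferring O(halt_line) would be affirming the consequent — invalid.
No other premise forces O(halt_line). An ideal world satisfying every premise can still have halt_line false, so O(halt_line) is not derivable.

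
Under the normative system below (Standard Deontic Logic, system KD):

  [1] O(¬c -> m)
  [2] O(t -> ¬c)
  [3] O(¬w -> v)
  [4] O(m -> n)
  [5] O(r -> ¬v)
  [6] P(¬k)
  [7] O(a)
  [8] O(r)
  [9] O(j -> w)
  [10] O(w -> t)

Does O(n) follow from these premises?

Yes

Premise 8 gives O(r).
Premise 5 is O(r -> ¬v); since O(r), deontic closure gives O(¬v).
The contrapositive of premise 3 (O(¬w -> v)) is O(¬v -> w), and O(¬v) is already established, so O(w).
From O(w) and premise 10, O(w -> t), we obtain O(t).
With premise 2, O(t -> ¬c), the K-axiom yields O(¬c).
From O(¬c) and premise 1, O(¬c -> m), we obtain O(m).
From O(m) and premise 4, O(m -> n), we obtain O(n).
Premises 6, 7, 9 do not contribute to this derivation.
So O(n) follows.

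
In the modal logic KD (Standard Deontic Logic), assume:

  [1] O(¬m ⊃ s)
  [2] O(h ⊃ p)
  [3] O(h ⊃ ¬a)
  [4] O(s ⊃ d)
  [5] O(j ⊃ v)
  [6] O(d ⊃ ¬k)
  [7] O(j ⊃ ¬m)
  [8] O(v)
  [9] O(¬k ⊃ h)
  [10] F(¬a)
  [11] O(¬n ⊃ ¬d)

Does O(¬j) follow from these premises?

Premise 10 is F(¬a), i.e. O(a).
Premise 3, O(h ⊃ ¬a), contraposes to O(a ⊃ ¬h); with O(a) we get O(¬h).
Premise 9 is O(¬k ⊃ h); contrapositively O(¬h ⊃ k). Since O(¬h) holds, K gives O(k).
Premise 6, O(d ⊃ ¬k), contraposes to O(k ⊃ ¬d); with O(k) we get O(¬d).
The contrapositive of premise 4 (O(s ⊃ d)) is O(¬d ⊃ ¬s), and O(¬d) is already established, so O(¬s).
Premise 1 is O(¬m ⊃ s); contrapositively O(¬s ⊃ m). Since O(¬s) holds, K gives O(m).
Premise 7, O(j ⊃ ¬m), contraposes to O(m ⊃ ¬j); with O(m) we get O(¬j).
Premises 2, 5, 8, 11 do not contribute to this derivation.
So O(¬j) follows.

Yes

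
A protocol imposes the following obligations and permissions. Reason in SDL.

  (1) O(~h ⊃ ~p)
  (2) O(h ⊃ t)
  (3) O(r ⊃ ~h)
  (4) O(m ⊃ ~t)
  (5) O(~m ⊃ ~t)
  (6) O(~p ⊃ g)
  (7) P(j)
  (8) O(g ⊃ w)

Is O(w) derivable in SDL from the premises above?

Yes

By case analysis on m: premise 4 gives O(m ⊃ ~t) and premise 5 gives O(~m ⊃ ~t), so O(~t) either way.
The contrapositive of premise 2 (O(h ⊃ t)) is O(~t ⊃ ~h), and O(~t) is already established, so O(~h).
Applying K to premise 1 (O(~h ⊃ ~p)) and O(~h) yields O(~p).
From O(~p) and premise 6, O(~p ⊃ g), we obtain O(g).
From O(g) and premise 8, O(g ⊃ w), we obtain O(w).
Premises 3, 7 do not contribute to this derivation.
So O(w) follows.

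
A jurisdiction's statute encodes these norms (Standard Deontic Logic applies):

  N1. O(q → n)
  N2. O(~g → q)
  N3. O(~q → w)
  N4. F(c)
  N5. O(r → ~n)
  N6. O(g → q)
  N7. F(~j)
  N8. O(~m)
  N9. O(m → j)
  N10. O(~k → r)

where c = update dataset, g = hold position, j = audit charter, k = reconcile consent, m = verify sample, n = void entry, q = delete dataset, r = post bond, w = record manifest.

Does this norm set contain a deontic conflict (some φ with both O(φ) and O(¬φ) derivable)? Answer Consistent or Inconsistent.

Premise 9 is O(m → j); even if O(j) held, inferring O(m) would be affirming the consequent — invalid.
So O(m) is not derivable, and the apparent clash with O(~m) does not arise.
A world satisfying every obligation exists (e.g. c=false, g=false, j=true, k=true, m=false, n=true, q=true, r=false, w=false); no atom is both obligatory and forbidden, so the set is consistent.

Consistent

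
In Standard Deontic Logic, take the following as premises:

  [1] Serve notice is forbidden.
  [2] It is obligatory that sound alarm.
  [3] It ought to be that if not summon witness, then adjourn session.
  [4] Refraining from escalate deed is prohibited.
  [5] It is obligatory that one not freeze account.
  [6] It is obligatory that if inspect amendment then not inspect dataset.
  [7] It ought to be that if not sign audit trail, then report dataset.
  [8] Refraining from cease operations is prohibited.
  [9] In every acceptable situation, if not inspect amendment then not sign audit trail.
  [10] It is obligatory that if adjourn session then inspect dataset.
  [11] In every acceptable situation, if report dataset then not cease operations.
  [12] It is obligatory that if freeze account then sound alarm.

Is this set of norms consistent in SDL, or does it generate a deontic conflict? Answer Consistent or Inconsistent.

Consistent

Premise 12 is O(freeze_account → sound_alarm); even if O(sound_alarm) held, inferring O(freeze_account) would be affirming the consequent — invalid.
So O(freeze_account) is not derivable, and the apparent clash with O(¬freeze_account) does not arise.
A world satisfying every obligation exists (e.g. adjourn_session=false, cease_operations=true, escalate_deed=true, freeze_account=false, inspect_amendment=true, inspect_dataset=false, report_dataset=false, serve_notice=false, sign_audit_trail=true, sound_alarm=true, summon_witness=true); no atom is both obligatory and forbidden, so the set is consistent.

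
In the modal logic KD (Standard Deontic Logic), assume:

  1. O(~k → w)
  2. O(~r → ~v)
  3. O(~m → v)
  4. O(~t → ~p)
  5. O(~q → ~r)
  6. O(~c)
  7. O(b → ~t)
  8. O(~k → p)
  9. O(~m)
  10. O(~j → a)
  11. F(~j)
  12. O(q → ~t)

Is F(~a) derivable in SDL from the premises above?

No

Premise 10 is O(~j → a), but O(~j) is not derivable from the premises, so it does not yield O(a).
No other premise forces O(a). An ideal world satisfying every premise can still have ~a true, so F(~a) is not derivable.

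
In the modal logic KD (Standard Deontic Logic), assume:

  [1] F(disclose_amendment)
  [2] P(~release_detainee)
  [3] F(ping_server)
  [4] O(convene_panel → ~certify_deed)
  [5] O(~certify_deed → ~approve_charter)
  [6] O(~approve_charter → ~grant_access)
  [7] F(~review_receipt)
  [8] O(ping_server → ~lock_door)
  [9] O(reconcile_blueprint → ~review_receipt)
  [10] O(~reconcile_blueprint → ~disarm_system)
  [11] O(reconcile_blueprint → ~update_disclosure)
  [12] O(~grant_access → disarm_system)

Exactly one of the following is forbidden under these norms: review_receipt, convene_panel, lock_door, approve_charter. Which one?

convene_panel

Premise 7, F(~review_receipt), is equivalent to O(review_receipt).
The contrapositive of premise 9 (O(reconcile_blueprint → ~review_receipt)) is O(review_receipt → ~reconcile_blueprint), and O(review_receipt) is already established, so O(~reconcile_blueprint).
With premise 10, O(~reconcile_blueprint → ~disarm_system), the K-axiom yields O(~disarm_system).
Premise 12 is O(~grant_access → disarm_system); contrapositively O(~disarm_system → grant_access). Since O(~disarm_system) holds, K gives O(grant_access).
Premise 6 is O(~approve_charter → ~grant_access); contrapositively O(grant_access → approve_charter). Since O(grant_access) holds, K gives O(approve_charter).
The contrapositive of premise 5 (O(~certify_deed → ~approve_charter)) is O(approve_charter → certify_deed), and O(approve_charter) is already established, so O(certify_deed).
Premise 4 is O(convene_panel → ~certify_deed); contrapositively O(certify_deed → ~convene_panel). Since O(certify_deed) holds, K gives O(~convene_panel).
So O(~convene_panel) holds, i.e. convene_panel is forbidden. None of the other listed options is forbidden under the premises.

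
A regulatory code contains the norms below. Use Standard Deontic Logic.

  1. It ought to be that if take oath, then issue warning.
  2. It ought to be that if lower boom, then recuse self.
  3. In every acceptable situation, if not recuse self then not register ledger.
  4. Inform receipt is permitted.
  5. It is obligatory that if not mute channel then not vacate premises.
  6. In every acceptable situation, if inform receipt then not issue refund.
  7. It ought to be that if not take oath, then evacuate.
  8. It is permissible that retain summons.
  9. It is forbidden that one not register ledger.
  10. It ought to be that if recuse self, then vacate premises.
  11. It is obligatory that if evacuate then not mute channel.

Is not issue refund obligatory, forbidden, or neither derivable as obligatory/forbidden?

Premise 6 is O(inform_receipt → ¬issue_refund), but O(inform_receipt) is not derivable from the premises (the permission P(inform_receipt) asserts only ¬O(¬inform_receipt), not O(inform_receipt)), so it does not yield O(¬issue_refund).
No premise or chain of K-axiom applications forces O(¬issue_refund), and none forces O(issue_refund). So ¬issue_refund is neither obligatory nor forbidden under these norms.

Neither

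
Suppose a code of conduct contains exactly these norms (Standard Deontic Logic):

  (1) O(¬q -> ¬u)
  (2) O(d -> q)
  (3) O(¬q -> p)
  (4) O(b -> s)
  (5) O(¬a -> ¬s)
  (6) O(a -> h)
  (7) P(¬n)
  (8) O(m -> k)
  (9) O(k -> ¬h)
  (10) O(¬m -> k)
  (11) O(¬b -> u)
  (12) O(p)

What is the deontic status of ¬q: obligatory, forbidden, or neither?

Forbidden

Premises 8 and 10 are O(m -> k) and O(¬m -> k); every ideal world satisfies m or ¬m, so in either case k holds — hence O(k).
Premise 9 is O(k -> ¬h); since O(k), deontic closure gives O(¬h).
Premise 6 is O(a -> h); contrapositively O(¬h -> ¬a). Since O(¬h) holds, K gives O(¬a).
With premise 5, O(¬a -> ¬s), the K-axiom yields O(¬s).
The contrapositive of premise 4 (O(b -> s)) is O(¬s -> ¬b), and O(¬s) is already established, so O(¬b).
With premise 11, O(¬b -> u), the K-axiom yields O(u).
The contrapositive of premise 1 (O(¬q -> ¬u)) is O(u -> q), and O(u) is already established, so O(q).
Premises 2, 3, 7, 12 do not contribute to this derivation.
Thus O(q), which is F(¬q): ¬q is forbidden.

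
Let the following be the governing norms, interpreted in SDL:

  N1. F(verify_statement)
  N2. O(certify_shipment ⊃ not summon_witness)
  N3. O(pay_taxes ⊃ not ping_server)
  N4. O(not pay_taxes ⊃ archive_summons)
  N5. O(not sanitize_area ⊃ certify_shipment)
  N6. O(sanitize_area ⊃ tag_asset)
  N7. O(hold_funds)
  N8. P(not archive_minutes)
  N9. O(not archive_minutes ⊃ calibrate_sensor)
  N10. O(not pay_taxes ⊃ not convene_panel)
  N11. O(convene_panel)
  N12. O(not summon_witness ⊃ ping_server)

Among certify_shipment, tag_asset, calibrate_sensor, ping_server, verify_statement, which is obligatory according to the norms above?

tag_asset

Premise 11 states O(convene_panel) outright.
The contrapositive of premise 10 (O(not pay_taxes ⊃ not convene_panel)) is O(convene_panel ⊃ pay_taxes), and O(convene_panel) is already established, so O(pay_taxes).
Premise 3 is O(pay_taxes ⊃ not ping_server); since O(pay_taxes), deontic closure gives O(not ping_server).
The contrapositive of premise 12 (O(not summon_witness ⊃ ping_server)) is O(not ping_server ⊃ summon_witness), and O(not ping_server) is already established, so O(summon_witness).
The contrapositive of premise 2 (O(certify_shipment ⊃ not summon_witness)) is O(summon_witness ⊃ not certify_shipment), and O(summon_witness) is already established, so O(not certify_shipment).
Premise 5 is O(not sanitize_area ⊃ certify_shipment); contrapositively O(not certify_shipment ⊃ sanitize_area). Since O(not certify_shipment) holds, K gives O(sanitize_area).
From O(sanitize_area) and premise 6, O(sanitize_area ⊃ tag_asset), we obtain O(tag_asset).
So O(tag_asset) holds — tag_asset is obligatory. None of the other listed options is made obligatory by any chain of premises.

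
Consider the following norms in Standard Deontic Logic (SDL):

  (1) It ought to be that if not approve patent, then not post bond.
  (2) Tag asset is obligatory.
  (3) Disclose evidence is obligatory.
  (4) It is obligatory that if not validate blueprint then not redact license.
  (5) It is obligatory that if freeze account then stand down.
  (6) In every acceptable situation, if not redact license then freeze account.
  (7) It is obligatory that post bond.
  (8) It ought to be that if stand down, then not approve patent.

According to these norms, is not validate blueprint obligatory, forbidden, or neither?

Forbidden

From premise 7 we have O(post_bond).
Premise 1 is O(¬approve_patent → ¬post_bond); contrapositively O(post_bond → approve_patent). Since O(post_bond) holds, K gives O(approve_patent).
The contrapositive of premise 8 (O(stand_down → ¬approve_patent)) is O(approve_patent → ¬stand_down), and O(approve_patent) is already established, so O(¬stand_down).
Premise 5, O(freeze_account → stand_down), contraposes to O(¬stand_down → ¬freeze_account); with O(¬stand_down) we get O(¬freeze_account).
Premise 6 is O(¬redact_license → freeze_account); contrapositively O(¬freeze_account → redact_license). Since O(¬freeze_account) holds, K gives O(redact_license).
The contrapositive of premise 4 (O(¬validate_blueprint → ¬redact_license)) is O(redact_license → validate_blueprint), and O(redact_license) is already established, so O(validate_blueprint).
Premises 2, 3 do not contribute to this derivation.
Thus O(validate_blueprint), which is F(¬validate_blueprint): ¬validate_blueprint is forbidden.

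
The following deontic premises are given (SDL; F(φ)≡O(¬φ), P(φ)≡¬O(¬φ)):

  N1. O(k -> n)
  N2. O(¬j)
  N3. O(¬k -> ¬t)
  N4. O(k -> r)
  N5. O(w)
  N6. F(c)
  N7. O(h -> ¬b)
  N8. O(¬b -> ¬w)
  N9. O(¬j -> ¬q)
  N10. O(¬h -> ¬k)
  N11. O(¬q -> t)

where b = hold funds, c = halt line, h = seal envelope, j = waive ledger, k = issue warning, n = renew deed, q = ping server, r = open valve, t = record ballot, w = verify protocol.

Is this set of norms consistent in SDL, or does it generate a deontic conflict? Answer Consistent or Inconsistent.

Premise 5 states O(w) outright.
The contrapositive of premise 8 (O(¬b -> ¬w)) is O(w -> b), and O(w) is already established, so O(b).
Premise 7, O(h -> ¬b), contraposes to O(b -> ¬h); with O(b) we get O(¬h).
Premise 10 is O(¬h -> ¬k); since O(¬h), deontic closure gives O(¬k).
From O(¬k) and premise 3, O(¬k -> ¬t), we obtain O(¬t).
The contrapositive of premise 11 (O(¬q -> t)) is O(¬t -> q), and O(¬t) is already established, so O(q).
Premise 9 is O(¬j -> ¬q); contrapositively O(q -> j). Since O(q) holds, K gives O(j).
However, premise 2 gives O(¬j).
We now have both O(j) and O(¬j) — j is simultaneously obligatory and forbidden, violating the D-axiom.

Inconsistent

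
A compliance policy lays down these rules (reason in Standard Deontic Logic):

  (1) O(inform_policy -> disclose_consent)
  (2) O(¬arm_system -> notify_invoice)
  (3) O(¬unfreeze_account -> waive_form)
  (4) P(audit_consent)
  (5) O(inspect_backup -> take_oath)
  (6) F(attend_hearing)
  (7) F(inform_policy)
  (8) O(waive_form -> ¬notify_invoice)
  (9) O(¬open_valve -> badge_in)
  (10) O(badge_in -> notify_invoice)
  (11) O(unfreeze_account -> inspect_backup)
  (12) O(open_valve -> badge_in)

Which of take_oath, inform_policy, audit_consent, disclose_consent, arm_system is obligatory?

take_oath

Premises 12 and 9 are O(open_valve -> badge_in) and O(¬open_valve -> badge_in); every ideal world satisfies open_valve or ¬open_valve, so in either case badge_in holds — hence O(badge_in).
Applying K to premise 10 (O(badge_in -> notify_invoice)) and O(badge_in) yields O(notify_invoice).
Premise 8, O(waive_form -> ¬notify_invoice), contraposes to O(notify_invoice -> ¬waive_form); with O(notify_invoice) we get O(¬waive_form).
The contrapositive of premise 3 (O(¬unfreeze_account -> waive_form)) is O(¬waive_form -> unfreeze_account), and O(¬waive_form) is already established, so O(unfreeze_account).
Applying K to premise 11 (O(unfreeze_account -> inspect_backup)) and O(unfreeze_account) yields O(inspect_backup).
Premise 5 is O(inspect_backup -> take_oath); since O(inspect_backup), deontic closure gives O(take_oath).
So O(take_oath) holds — take_oath is obligatory. None of the other listed options is made obligatory by any chain of premises.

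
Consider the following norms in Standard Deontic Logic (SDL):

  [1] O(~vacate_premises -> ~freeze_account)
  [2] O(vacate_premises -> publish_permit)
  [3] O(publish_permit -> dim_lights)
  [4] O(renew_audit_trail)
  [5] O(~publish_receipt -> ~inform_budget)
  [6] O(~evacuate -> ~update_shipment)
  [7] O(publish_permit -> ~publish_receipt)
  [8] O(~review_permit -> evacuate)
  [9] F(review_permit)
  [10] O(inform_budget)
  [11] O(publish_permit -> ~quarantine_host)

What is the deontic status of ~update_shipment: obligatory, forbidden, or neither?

Neither

Premise 6 is O(~evacuate -> ~update_shipment), but O(~evacuate) is not derivable from the premises, so it does not yield O(~update_shipment).
No premise or chain of K-axiom applications forces O(~update_shipment), and none forces O(update_shipment). So ~update_shipment is neither obligatory nor forbidden under these norms.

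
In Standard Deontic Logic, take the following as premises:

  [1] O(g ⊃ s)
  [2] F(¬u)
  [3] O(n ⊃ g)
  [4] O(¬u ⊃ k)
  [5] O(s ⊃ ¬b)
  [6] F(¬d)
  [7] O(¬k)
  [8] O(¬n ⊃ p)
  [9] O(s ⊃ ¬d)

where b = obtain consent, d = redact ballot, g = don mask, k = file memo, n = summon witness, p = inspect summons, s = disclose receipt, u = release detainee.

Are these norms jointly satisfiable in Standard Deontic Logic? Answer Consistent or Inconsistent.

Consistent

Premise 4 is O(¬u ⊃ k), but O(¬u) is not derivable from the premises, so it does not yield O(k).
So O(k) is not derivable, and the apparent clash with O(¬k) does not arise.
A world satisfying every obligation exists (e.g. b=false, d=true, g=false, k=false, n=false, p=true, s=false, u=true); no atom is both obligatory and forbidden, so the set is consistent.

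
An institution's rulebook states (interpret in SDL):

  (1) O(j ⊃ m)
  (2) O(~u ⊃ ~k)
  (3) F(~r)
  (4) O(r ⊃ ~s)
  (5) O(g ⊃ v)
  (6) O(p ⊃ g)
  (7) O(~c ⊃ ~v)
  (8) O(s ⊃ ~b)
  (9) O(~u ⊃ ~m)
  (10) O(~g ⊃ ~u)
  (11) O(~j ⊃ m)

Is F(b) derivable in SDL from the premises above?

No

Premise 8 is O(s ⊃ ~b), but O(s) is not derivable from the premises, so it does not yield O(~b).
No other premise forces O(~b). An ideal world satisfying every premise can still have b true, so F(b) is not derivable.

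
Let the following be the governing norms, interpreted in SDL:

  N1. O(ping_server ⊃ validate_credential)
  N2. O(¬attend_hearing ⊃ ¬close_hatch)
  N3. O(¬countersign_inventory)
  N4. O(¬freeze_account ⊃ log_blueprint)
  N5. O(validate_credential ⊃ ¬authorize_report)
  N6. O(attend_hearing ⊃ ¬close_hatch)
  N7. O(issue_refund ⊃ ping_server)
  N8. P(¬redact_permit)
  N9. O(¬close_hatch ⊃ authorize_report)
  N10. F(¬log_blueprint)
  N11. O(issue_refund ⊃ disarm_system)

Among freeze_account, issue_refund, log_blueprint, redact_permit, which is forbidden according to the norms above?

Premises 6 and 2 cover both cases: O(attend_hearing ⊃ ¬close_hatch) and O(¬attend_hearing ⊃ ¬close_hatch). Since attend_hearing ∨ ¬attend_hearing is a tautology, O(¬close_hatch) follows.
From O(¬close_hatch) and premise 9, O(¬close_hatch ⊃ authorize_report), we obtain O(authorize_report).
The contrapositive of premise 5 (O(validate_credential ⊃ ¬authorize_report)) is O(authorize_report ⊃ ¬validate_credential), and O(authorize_report) is already established, so O(¬validate_credential).
The contrapositive of premise 1 (O(ping_server ⊃ validate_credential)) is O(¬validate_credential ⊃ ¬ping_server), and O(¬validate_credential) is already established, so O(¬ping_server).
Premise 7, O(issue_refund ⊃ ping_server), contraposes to O(¬ping_server ⊃ ¬issue_refund); with O(¬ping_server) we get O(¬issue_refund).
So O(¬issue_refund) holds, i.e. issue_refund is forbidden. None of the other listed options is forbidden under the premises.

issue_refund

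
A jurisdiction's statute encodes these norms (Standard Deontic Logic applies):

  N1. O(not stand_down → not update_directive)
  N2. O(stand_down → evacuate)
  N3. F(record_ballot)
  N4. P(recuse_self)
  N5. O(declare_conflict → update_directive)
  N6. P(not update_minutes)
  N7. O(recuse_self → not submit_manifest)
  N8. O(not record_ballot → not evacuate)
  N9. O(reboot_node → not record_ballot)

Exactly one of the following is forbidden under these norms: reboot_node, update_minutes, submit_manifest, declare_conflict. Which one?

declare_conflict

Premise 3, F(record_ballot), is equivalent to O(not record_ballot).
Applying K to premise 8 (O(not record_ballot → not evacuate)) and O(not record_ballot) yields O(not evacuate).
Premise 2, O(stand_down → evacuate), contraposes to O(not evacuate → not stand_down); with O(not evacuate) we get O(not stand_down).
Premise 1 is O(not stand_down → not update_directive); since O(not stand_down), deontic closure gives O(not update_directive).
Premise 5, O(declare_conflict → update_directive), contraposes to O(not update_directive → not declare_conflict); with O(not update_directive) we get O(not declare_conflict).
So O(not declare_conflict) holds, i.e. declare_conflict is forbidden. None of the other listed options is forbidden under the premises.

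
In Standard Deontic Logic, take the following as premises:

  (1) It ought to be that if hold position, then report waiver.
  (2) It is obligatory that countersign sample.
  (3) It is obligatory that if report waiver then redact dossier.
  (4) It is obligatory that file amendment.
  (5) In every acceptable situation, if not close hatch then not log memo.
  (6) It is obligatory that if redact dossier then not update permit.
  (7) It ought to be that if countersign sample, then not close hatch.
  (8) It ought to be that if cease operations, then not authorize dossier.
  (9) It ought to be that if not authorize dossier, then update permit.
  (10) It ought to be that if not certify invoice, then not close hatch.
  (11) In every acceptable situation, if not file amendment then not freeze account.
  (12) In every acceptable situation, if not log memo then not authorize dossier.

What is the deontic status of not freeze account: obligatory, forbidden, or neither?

Neither

Premise 11 is O(¬file_amendment → ¬freeze_account), but O(¬file_amendment) is not derivable from the premises, so it does not yield O(¬freeze_account).
No premise or chain of K-axiom applications forces O(¬freeze_account), and none forces O(freeze_account). So ¬freeze_account is neither obligatory nor forbidden under these norms.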